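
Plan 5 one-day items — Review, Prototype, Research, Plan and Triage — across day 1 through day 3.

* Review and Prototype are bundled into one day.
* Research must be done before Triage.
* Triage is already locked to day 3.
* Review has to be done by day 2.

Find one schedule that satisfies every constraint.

Triage -> day 3; Prototype -> day 1; Research -> day 1; Review -> day 1; Plan -> day 1

Checking: Research(day 1) before Triage(day 3); Review = Prototype = day 1; Triage=day 3 in [day 3,day 3]; Review=day 1 in [day 1,day 2].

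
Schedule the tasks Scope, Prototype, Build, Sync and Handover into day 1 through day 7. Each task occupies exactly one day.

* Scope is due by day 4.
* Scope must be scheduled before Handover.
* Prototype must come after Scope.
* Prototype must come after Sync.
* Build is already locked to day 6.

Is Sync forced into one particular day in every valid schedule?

Sync can be day 1 (e.g. Scope=day 1, Build=day 6, Sync=day 1, Handover=day 2, Prototype=day 2) or day 2 (e.g. Sync -> day 2; Prototype -> day 3; Build -> day 6; Handover -> day 2; Scope -> day 1).

No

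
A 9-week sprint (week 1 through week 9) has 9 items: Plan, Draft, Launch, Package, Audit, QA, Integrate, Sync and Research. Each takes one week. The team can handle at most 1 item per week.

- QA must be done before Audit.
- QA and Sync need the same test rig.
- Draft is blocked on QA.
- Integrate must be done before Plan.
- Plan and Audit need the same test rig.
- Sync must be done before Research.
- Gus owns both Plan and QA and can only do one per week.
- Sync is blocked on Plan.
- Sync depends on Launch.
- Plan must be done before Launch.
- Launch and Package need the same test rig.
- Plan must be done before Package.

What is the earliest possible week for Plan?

Precedence pushes Plan to at least week 2; downstream work caps Plan at week 6.
Plan at week 2 is achievable: Research=week 9, Sync=week 4, Audit=week 8, Integrate=week 1, QA=week 5, Launch=week 3, Package=week 7, Draft=week 6, Plan=week 2.

week 2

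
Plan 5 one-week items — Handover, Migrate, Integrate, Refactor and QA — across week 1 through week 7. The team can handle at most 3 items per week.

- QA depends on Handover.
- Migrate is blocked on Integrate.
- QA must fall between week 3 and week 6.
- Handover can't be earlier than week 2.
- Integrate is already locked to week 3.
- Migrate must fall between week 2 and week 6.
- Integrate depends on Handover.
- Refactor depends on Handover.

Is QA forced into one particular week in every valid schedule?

QA can be week 3 (e.g. Integrate -> week 3; Refactor -> week 3; Migrate -> week 4; QA -> week 3; Handover -> week 2) or week 4 (e.g. Integrate in week 3, Migrate in week 4, QA in week 4, Refactor in week 3, Handover in week 2).

No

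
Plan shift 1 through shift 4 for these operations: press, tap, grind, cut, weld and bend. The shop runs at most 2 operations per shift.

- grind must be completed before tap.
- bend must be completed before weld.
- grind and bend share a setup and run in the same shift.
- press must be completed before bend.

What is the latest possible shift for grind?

shift 3

Grind must be in the same shift as bend, which can't be before shift 2, so grind is at least shift 2; downstream work caps grind at shift 3.
grind at shift 3 is achievable: bend=shift 3; press=shift 1; weld=shift 4; cut=shift 1; grind=shift 3; tap=shift 4.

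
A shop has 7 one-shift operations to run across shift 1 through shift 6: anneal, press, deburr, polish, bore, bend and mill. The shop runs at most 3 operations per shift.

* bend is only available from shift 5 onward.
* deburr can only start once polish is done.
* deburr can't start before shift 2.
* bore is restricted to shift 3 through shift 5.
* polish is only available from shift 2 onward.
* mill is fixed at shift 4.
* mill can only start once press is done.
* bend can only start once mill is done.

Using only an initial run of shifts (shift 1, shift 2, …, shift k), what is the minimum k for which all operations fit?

The precedence chain requires at least 3 distinct shifts.
With at most 3 per shift and 7 operations, at least 3 shifts are needed.
bend can't be placed before shift 5, so the schedule must run through at least shift 5.
5 works (last occupied shift: shift 5): for example bore -> shift 3, bend -> shift 5, press -> shift 1, mill -> shift 4, polish -> shift 2, anneal -> shift 1, deburr -> shift 3.

5 shifts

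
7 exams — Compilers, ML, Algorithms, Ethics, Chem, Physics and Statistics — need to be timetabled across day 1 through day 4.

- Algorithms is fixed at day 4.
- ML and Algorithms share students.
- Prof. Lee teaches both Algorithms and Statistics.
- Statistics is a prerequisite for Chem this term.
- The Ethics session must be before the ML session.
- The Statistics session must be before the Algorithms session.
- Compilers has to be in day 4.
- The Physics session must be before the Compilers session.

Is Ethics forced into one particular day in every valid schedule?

Ethics can be day 1 (e.g. Chem=day 2; Algorithms=day 4; Statistics=day 1; Physics=day 1; ML=day 2; Compilers=day 4; Ethics=day 1) or day 2 (e.g. Chem=day 2; Physics=day 1; Algorithms=day 4; Ethics=day 2; ML=day 3; Statistics=day 1; Compilers=day 4).

No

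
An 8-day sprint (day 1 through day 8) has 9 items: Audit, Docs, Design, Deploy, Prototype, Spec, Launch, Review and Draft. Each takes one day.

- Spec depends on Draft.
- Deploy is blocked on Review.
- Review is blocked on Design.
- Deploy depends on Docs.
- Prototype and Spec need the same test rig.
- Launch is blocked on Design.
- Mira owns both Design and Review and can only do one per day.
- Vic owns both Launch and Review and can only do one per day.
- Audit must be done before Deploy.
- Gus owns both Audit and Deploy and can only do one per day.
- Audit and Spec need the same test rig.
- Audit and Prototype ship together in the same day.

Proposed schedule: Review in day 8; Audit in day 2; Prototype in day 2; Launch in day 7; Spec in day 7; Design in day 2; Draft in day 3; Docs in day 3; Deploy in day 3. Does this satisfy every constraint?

No. Deploy is blocked on Review is not satisfied.

Review is blocked on Design — holds.
Audit and Spec need the same test rig — holds.
Deploy is blocked on Review — violated.
Deploy depends on Docs — violated.
Prototype and Spec need the same test rig — holds.
Mira owns both Design and Review and can only do one per day — holds.
Audit and Prototype ship together in the same day — holds.
Gus owns both Audit and Deploy and can only do one per day — holds.
Audit must be done before Deploy — holds.
Launch is blocked on Design — holds.
Spec depends on Draft — holds.
Vic owns both Launch and Review and can only do one per day — holds.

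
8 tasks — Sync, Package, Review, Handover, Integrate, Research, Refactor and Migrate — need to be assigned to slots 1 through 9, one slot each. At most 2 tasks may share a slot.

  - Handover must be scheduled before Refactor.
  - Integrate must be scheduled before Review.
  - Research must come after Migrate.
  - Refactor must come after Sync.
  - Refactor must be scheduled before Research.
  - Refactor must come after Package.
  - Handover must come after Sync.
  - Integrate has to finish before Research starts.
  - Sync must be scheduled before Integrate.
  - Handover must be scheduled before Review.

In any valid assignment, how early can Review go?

Precedence pushes Review to at least 3.
Review at 3 is achievable: Review -> 3; Handover -> 2; Integrate -> 2; Research -> 5; Migrate -> 4; Package -> 1; Refactor -> 3; Sync -> 1.

3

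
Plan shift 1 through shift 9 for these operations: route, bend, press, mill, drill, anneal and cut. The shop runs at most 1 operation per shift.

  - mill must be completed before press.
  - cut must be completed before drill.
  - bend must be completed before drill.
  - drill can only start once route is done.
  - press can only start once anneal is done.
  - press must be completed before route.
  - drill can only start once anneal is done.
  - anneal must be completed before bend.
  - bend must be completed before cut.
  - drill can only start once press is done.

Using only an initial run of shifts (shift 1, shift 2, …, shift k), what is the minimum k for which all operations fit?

The precedence chain requires at least 4 distinct shifts.
With at most 1 per shift and 7 operations, at least 7 shifts are needed.
7 works (last occupied shift: shift 7): for example anneal=shift 1, cut=shift 6, route=shift 5, bend=shift 4, press=shift 3, mill=shift 2, drill=shift 7.

7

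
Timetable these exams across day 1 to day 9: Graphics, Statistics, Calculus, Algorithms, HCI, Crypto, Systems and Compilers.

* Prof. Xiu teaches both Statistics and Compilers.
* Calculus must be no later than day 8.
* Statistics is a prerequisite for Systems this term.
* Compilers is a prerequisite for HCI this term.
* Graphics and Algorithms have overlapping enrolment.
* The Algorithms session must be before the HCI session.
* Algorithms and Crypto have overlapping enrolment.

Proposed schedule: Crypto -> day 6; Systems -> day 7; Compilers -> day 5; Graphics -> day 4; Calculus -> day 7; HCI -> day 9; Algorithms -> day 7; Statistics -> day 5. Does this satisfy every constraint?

No. Prof. Xiu teaches both Statistics and Compilers is not satisfied.

The Algorithms session must be before the HCI session — holds.
Calculus must be no later than day 8 — holds.
Prof. Xiu teaches both Statistics and Compilers — violated.
Algorithms and Crypto have overlapping enrolment — holds.
Compilers is a prerequisite for HCI this term — holds.
Statistics is a prerequisite for Systems this term — holds.
Graphics and Algorithms have overlapping enrolment — holds.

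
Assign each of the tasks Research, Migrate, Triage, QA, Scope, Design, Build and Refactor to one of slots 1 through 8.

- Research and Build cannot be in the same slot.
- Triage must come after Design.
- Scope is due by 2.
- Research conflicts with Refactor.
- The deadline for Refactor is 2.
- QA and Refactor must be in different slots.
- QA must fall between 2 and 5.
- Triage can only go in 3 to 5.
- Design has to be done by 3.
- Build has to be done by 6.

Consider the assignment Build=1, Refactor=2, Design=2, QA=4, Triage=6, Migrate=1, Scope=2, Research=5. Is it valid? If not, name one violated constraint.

No. Triage can only go in 3 to 5 is not satisfied.

Triage must come after Design — holds.
Scope is due by 2 — holds.
Research conflicts with Refactor — holds.
Build has to be done by 6 — holds.
The deadline for Refactor is 2 — holds.
Research and Build cannot be in the same slot — holds.
QA and Refactor must be in different slots — holds.
Design has to be done by 3 — holds.
Triage can only go in 3 to 5 — violated.
QA must fall between 2 and 5 — holds.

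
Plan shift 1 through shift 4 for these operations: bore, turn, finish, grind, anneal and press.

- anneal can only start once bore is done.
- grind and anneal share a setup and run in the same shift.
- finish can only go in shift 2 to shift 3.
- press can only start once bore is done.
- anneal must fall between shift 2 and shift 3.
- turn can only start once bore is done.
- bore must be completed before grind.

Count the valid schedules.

44

Splitting on bore: it can be shift 1 (36), shift 2 (8). Listing each branch's schedules as (turn, finish, grind, anneal, press) by shift number:
bore=shift 1: (2,2,2,2,2) (2,2,2,2,3) (2,2,2,2,4) (2,2,3,3,2) (2,2,3,3,3) (2,2,3,3,4) (2,3,2,2,2) (2,3,2,2,3) (2,3,2,2,4) (2,3,3,3,2) (2,3,3,3,3) (2,3,3,3,4) (3,2,2,2,2) (3,2,2,2,3) (3,2,2,2,4) (3,2,3,3,2) (3,2,3,3,3) (3,2,3,3,4) (3,3,2,2,2) (3,3,2,2,3) (3,3,2,2,4) (3,3,3,3,2) (3,3,3,3,3) (3,3,3,3,4) (4,2,2,2,2) (4,2,2,2,3) (4,2,2,2,4) (4,2,3,3,2) (4,2,3,3,3) (4,2,3,3,4) (4,3,2,2,2) (4,3,2,2,3) (4,3,2,2,4) (4,3,3,3,2) (4,3,3,3,3) (4,3,3,3,4) — 36.
bore=shift 2: (3,2,3,3,3) (3,2,3,3,4) (3,3,3,3,3) (3,3,3,3,4) (4,2,3,3,3) (4,2,3,3,4) (4,3,3,3,3) (4,3,3,3,4) — 8.
Summing: 36 + 8 = 44.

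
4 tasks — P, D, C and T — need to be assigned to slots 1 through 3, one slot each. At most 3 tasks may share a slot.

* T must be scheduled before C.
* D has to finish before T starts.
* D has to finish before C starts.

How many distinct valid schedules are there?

3

Enumerating: T=2, P=1, D=1, C=3 | C -> 3, P -> 2, T -> 2, D -> 1 | P in 3, D in 1, C in 3, T in 2.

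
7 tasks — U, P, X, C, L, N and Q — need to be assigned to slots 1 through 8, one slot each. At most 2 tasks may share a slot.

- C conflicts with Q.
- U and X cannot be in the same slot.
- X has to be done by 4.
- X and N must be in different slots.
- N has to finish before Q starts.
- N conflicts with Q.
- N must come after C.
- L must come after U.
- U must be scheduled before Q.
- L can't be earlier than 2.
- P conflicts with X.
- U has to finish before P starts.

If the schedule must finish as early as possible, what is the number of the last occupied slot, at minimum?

The precedence chain requires at least 3 distinct slots.
With at most 2 per slot and 7 tasks, at least 4 slots are needed.
4 works (last occupied slot: 4): for example X in 4, L in 2, U in 1, N in 2, C in 1, Q in 3, P in 3.

slot 4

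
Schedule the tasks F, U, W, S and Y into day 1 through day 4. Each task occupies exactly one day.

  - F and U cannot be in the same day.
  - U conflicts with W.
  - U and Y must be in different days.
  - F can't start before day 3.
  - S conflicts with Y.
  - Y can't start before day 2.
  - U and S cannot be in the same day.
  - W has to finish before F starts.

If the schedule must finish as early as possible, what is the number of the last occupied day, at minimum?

day 3

The precedence chain requires at least 2 distinct days.
F can't be placed before day 3, so the schedule must run through at least day 3.
3 works (last occupied day: day 3): for example Y in day 2, U in day 1, F in day 3, S in day 3, W in day 2.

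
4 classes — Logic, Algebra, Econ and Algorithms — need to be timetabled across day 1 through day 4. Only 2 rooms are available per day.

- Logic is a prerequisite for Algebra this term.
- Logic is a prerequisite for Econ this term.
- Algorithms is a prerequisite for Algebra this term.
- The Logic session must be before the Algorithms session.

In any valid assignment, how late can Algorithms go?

Precedence pushes Algorithms to at least day 2; downstream work caps Algorithms at day 3.
Algorithms at day 3 is achievable: Algebra=day 4; Logic=day 1; Econ=day 2; Algorithms=day 3.

day 3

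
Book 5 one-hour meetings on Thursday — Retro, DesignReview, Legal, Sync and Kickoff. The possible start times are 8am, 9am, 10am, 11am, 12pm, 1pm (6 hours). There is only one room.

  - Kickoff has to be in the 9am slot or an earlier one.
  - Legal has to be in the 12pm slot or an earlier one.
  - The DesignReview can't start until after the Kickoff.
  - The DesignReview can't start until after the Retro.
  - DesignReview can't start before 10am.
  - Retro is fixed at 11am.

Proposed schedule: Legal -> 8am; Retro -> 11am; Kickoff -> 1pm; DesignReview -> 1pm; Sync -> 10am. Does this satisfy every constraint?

Legal has to be in the 12pm slot or an earlier one — holds.
There is only one room — violated.
DesignReview can't start before 10am — holds.
The DesignReview can't start until after the Retro — holds.
Retro is fixed at 11am — holds.
The DesignReview can't start until after the Kickoff — violated.
Kickoff has to be in the 9am slot or an earlier one — violated.

No — it violates: Kickoff has to be in the 9am slot or an earlier one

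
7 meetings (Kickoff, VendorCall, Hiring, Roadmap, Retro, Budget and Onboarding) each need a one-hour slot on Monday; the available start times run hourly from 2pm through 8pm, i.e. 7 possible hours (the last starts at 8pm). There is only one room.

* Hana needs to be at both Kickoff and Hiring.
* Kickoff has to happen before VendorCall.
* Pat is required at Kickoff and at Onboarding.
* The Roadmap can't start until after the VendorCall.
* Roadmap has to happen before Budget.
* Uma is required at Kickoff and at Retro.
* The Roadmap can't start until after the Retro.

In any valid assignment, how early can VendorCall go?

3pm

Precedence pushes VendorCall to at least 3pm; downstream work caps VendorCall at 6pm.
VendorCall at 3pm is achievable: Onboarding -> 8pm; VendorCall -> 3pm; Hiring -> 7pm; Roadmap -> 5pm; Budget -> 6pm; Retro -> 4pm; Kickoff -> 2pm.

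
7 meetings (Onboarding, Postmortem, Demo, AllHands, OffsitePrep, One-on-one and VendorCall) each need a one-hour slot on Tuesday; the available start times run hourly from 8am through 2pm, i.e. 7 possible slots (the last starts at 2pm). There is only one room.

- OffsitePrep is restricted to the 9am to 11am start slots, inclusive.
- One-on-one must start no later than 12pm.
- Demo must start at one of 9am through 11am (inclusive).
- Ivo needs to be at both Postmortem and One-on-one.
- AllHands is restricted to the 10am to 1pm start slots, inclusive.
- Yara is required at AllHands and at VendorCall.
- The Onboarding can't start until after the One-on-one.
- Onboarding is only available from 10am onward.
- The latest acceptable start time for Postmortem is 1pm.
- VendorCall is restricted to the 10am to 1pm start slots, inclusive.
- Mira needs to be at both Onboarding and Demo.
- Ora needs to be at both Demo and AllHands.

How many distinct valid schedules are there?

Splitting on Demo: it can be 9am (20), 10am (14), 11am (14). Listing each branch's schedules as (Onboarding, Postmortem, AllHands, OffsitePrep, One-on-one, VendorCall):
Demo=9am: (2pm,8am,10am,11am,12pm,1pm) (2pm,8am,11am,10am,12pm,1pm) (2pm,8am,12pm,10am,11am,1pm) (2pm,8am,12pm,11am,10am,1pm) (2pm,8am,1pm,10am,11am,12pm) (2pm,8am,1pm,10am,12pm,11am) (2pm,8am,1pm,11am,10am,12pm) (2pm,8am,1pm,11am,12pm,10am) (2pm,10am,12pm,11am,8am,1pm) (2pm,10am,1pm,11am,8am,12pm) (2pm,11am,12pm,10am,8am,1pm) (2pm,11am,1pm,10am,8am,12pm) (2pm,12pm,10am,11am,8am,1pm) (2pm,12pm,11am,10am,8am,1pm) (2pm,12pm,1pm,10am,8am,11am) (2pm,12pm,1pm,11am,8am,10am) (2pm,1pm,10am,11am,8am,12pm) (2pm,1pm,11am,10am,8am,12pm) (2pm,1pm,12pm,10am,8am,11am) (2pm,1pm,12pm,11am,8am,10am) — 20.
Demo=10am: (2pm,8am,11am,9am,12pm,1pm) (2pm,8am,12pm,9am,11am,1pm) (2pm,8am,12pm,11am,9am,1pm) (2pm,8am,1pm,9am,11am,12pm) (2pm,8am,1pm,9am,12pm,11am) (2pm,8am,1pm,11am,9am,12pm) (2pm,9am,12pm,11am,8am,1pm) (2pm,9am,1pm,11am,8am,12pm) (2pm,11am,12pm,9am,8am,1pm) (2pm,11am,1pm,9am,8am,12pm) (2pm,12pm,11am,9am,8am,1pm) (2pm,12pm,1pm,9am,8am,11am) (2pm,1pm,11am,9am,8am,12pm) (2pm,1pm,12pm,9am,8am,11am) — 14.
Demo=11am: (2pm,8am,10am,9am,12pm,1pm) (2pm,8am,12pm,9am,10am,1pm) (2pm,8am,12pm,10am,9am,1pm) (2pm,8am,1pm,9am,10am,12pm) (2pm,8am,1pm,9am,12pm,10am) (2pm,8am,1pm,10am,9am,12pm) (2pm,9am,12pm,10am,8am,1pm) (2pm,9am,1pm,10am,8am,12pm) (2pm,10am,12pm,9am,8am,1pm) (2pm,10am,1pm,9am,8am,12pm) (2pm,12pm,10am,9am,8am,1pm) (2pm,12pm,1pm,9am,8am,10am) (2pm,1pm,10am,9am,8am,12pm) (2pm,1pm,12pm,9am,8am,10am) — 14.
Summing: 20 + 14 + 14 = 48.

48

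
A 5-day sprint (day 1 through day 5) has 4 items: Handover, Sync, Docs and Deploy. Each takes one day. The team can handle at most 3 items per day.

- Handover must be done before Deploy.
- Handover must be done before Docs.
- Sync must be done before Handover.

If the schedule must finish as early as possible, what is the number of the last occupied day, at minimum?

day 3

The precedence chain requires at least 3 distinct days.
With at most 3 per day and 4 tasks, at least 2 days are needed.
3 works (last occupied day: day 3): for example Handover -> day 2, Sync -> day 1, Deploy -> day 3, Docs -> day 3.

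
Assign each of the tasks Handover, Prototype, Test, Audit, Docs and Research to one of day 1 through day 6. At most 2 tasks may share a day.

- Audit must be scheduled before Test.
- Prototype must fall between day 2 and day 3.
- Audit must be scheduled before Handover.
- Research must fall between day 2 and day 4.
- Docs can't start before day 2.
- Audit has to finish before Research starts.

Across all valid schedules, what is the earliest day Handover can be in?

Precedence pushes Handover to at least day 2.
Handover at day 2 is achievable: Research in day 3; Handover in day 2; Audit in day 1; Test in day 4; Docs in day 3; Prototype in day 2.

day 2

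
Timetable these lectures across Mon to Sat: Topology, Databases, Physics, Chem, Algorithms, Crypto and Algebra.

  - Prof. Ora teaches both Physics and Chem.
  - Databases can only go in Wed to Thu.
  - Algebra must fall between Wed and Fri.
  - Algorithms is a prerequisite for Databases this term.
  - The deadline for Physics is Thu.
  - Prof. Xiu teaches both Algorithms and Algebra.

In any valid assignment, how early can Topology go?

Topology at Mon is achievable: Algorithms=Mon; Databases=Wed; Crypto=Mon; Physics=Mon; Topology=Mon; Chem=Tue; Algebra=Wed.

Mon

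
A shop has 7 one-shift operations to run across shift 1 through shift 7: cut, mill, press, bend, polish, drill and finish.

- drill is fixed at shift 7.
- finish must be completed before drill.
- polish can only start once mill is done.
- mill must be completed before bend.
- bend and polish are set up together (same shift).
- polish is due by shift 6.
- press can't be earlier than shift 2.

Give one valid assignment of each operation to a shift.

drill=shift 7, mill=shift 1, polish=shift 2, press=shift 2, finish=shift 1, bend=shift 2, cut=shift 1

Checking: finish(shift 1) before drill(shift 7); mill(shift 1) before polish(shift 2); mill(shift 1) before bend(shift 2); bend = polish = shift 2; drill=shift 7 in [shift 7,shift 7]; polish=shift 2 in [shift 1,shift 6]; press=shift 2 in [shift 2,shift 7].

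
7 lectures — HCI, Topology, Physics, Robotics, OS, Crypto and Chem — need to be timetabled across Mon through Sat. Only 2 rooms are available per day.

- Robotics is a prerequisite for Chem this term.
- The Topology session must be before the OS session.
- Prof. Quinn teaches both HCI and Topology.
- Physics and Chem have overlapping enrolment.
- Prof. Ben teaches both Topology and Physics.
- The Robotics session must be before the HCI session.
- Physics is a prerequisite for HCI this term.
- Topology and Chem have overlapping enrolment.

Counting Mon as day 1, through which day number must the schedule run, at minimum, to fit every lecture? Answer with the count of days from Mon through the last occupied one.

The precedence chain requires at least 2 distinct days.
With at most 2 per day and 7 lectures, at least 4 days are needed.
4 works (last occupied day: Thu): for example Topology -> Wed; Chem -> Tue; HCI -> Tue; Crypto -> Wed; Physics -> Mon; Robotics -> Mon; OS -> Thu.

4 days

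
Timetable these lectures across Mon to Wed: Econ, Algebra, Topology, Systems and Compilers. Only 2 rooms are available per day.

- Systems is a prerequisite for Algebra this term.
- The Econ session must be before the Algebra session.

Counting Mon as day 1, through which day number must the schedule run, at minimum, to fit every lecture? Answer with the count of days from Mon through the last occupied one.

The precedence chain requires at least 2 distinct days.
With at most 2 per day and 5 lectures, at least 3 days are needed.
3 works (last occupied day: Wed): for example Systems in Mon, Topology in Tue, Algebra in Tue, Econ in Mon, Compilers in Wed.

3 days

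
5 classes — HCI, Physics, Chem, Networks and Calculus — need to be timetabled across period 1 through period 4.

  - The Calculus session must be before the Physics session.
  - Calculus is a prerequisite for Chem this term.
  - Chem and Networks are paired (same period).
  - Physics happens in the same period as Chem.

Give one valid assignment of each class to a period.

Networks=period 2; HCI=period 1; Chem=period 2; Calculus=period 1; Physics=period 2

Checking: Calculus(period 1) before Physics(period 2); Calculus(period 1) before Chem(period 2); Physics = Chem = period 2; Chem = Networks = period 2.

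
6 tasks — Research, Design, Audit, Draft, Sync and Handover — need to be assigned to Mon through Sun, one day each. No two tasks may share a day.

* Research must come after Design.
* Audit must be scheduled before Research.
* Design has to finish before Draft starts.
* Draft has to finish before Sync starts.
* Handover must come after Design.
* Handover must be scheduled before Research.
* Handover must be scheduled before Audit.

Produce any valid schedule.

Handover in Tue, Draft in Fri, Design in Mon, Research in Thu, Sync in Sat, Audit in Wed

Checking: Design(Mon) before Research(Thu); Audit(Wed) before Research(Thu); Handover(Tue) before Research(Thu); Design(Mon) before Handover(Tue); Draft(Fri) before Sync(Sat); Handover(Tue) before Audit(Wed); Design(Mon) before Draft(Fri); max 1 per day (cap 1).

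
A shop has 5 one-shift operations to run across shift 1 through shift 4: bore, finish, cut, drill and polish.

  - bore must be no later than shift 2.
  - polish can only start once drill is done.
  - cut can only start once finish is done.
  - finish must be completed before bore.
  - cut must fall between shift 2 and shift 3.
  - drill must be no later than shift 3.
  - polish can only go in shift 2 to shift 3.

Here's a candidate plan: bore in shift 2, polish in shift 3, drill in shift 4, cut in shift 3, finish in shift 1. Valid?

bore must be no later than shift 2 — holds.
finish must be completed before bore — holds.
cut must fall between shift 2 and shift 3 — holds.
polish can only start once drill is done — violated.
cut can only start once finish is done — holds.
polish can only go in shift 2 to shift 3 — holds.
drill must be no later than shift 3 — violated.

No — it violates: drill must be no later than shift 3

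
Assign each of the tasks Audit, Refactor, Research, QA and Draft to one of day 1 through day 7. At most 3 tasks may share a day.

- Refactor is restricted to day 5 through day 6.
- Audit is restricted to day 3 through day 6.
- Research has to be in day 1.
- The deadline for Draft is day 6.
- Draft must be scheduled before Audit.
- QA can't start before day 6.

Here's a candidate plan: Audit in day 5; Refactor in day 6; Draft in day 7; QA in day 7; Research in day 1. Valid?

No — it violates: The deadline for Draft is day 6

The deadline for Draft is day 6 — violated.
Research has to be in day 1 — holds.
At most 3 tasks may share a day — holds.
QA can't start before day 6 — holds.
Draft must be scheduled before Audit — violated.
Refactor is restricted to day 5 through day 6 — holds.
Audit is restricted to day 3 through day 6 — holds.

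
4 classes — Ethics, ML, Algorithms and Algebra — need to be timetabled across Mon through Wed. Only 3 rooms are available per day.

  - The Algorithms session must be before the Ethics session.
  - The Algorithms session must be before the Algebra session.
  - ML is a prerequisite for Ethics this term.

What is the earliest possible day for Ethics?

Precedence pushes Ethics to at least Tue.
Ethics at Tue is achievable: Algorithms in Mon, Algebra in Tue, ML in Mon, Ethics in Tue.

Tue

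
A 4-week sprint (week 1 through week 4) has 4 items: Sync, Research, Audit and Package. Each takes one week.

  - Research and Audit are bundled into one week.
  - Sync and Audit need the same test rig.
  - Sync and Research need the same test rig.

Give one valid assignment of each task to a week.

Sync=week 1, Audit=week 2, Research=week 2, Package=week 1

Checking: Sync(week 1) != Audit(week 2); Sync(week 1) != Research(week 2); Research = Audit = week 2.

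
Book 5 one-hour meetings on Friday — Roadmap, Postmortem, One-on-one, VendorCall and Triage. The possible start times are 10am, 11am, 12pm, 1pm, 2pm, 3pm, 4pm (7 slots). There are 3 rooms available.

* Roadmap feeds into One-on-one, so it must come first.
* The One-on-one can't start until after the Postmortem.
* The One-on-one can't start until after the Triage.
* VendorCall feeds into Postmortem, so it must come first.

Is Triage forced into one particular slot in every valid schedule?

No

Triage can be 10am (e.g. Postmortem in 11am, VendorCall in 10am, Roadmap in 10am, One-on-one in 12pm, Triage in 10am) or 11am (e.g. VendorCall -> 10am; Postmortem -> 11am; One-on-one -> 12pm; Roadmap -> 10am; Triage -> 11am).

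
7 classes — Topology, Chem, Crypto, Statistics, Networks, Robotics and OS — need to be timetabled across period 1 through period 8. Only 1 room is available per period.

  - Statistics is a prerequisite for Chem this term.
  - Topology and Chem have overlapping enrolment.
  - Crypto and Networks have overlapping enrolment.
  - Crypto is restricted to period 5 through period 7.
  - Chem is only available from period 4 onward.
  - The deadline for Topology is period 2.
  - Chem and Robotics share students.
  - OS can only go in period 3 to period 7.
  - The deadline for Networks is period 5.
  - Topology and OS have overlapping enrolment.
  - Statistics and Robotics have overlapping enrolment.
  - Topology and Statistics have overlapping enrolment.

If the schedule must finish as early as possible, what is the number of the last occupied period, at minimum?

7

The precedence chain requires at least 2 distinct periods.
With at most 1 per period and 7 classes, at least 7 periods are needed.
Crypto can't be placed before period 5, so the schedule must run through at least period 5.
7 works (last occupied period: period 7): for example OS=period 6, Networks=period 2, Topology=period 1, Chem=period 4, Crypto=period 5, Statistics=period 3, Robotics=period 7.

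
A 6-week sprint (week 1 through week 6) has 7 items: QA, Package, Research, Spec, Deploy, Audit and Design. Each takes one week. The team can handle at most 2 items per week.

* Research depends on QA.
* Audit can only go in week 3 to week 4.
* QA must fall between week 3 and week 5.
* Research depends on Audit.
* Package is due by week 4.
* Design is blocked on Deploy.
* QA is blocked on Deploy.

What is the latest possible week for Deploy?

week 4

Downstream work caps Deploy at week 4.
Deploy at week 4 is achievable: Audit in week 3, QA in week 5, Spec in week 1, Research in week 6, Design in week 5, Deploy in week 4, Package in week 1.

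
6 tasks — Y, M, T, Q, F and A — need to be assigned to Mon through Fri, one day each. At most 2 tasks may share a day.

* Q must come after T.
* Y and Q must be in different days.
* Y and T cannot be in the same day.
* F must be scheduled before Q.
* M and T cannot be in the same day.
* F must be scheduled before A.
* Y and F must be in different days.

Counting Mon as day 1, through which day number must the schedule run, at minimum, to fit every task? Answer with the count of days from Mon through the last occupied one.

The precedence chain requires at least 2 distinct days.
With at most 2 per day and 6 tasks, at least 3 days are needed.
3 works (last occupied day: Wed): for example Q -> Tue, A -> Tue, F -> Mon, Y -> Wed, T -> Mon, M -> Wed.

3 days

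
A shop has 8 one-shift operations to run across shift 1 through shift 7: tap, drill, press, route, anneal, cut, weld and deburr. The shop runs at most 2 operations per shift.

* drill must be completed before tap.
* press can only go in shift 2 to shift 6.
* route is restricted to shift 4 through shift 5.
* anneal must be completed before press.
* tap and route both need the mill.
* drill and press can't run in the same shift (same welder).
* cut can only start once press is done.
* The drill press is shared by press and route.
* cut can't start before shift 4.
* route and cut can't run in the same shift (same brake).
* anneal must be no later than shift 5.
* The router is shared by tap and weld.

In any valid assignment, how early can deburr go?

deburr at shift 1 is achievable: tap -> shift 5, anneal -> shift 1, weld -> shift 2, press -> shift 2, cut -> shift 5, drill -> shift 3, deburr -> shift 1, route -> shift 4.

shift 1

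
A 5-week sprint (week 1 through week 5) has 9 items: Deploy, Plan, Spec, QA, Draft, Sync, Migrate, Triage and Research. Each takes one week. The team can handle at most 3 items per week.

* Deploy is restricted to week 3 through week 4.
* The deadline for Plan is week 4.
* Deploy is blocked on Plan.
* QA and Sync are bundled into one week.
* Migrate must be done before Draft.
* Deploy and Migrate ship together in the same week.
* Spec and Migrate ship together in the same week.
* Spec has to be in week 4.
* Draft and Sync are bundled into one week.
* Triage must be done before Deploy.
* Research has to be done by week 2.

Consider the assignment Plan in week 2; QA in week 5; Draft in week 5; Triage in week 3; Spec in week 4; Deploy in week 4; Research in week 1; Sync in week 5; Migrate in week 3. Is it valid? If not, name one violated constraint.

QA and Sync are bundled into one week — holds.
Deploy is restricted to week 3 through week 4 — holds.
Deploy is blocked on Plan — holds.
Spec has to be in week 4 — holds.
Spec and Migrate ship together in the same week — violated.
The team can handle at most 3 items per week — holds.
Migrate must be done before Draft — holds.
Deploy and Migrate ship together in the same week — violated.
Triage must be done before Deploy — holds.
Draft and Sync are bundled into one week — holds.
Research has to be done by week 2 — holds.
The deadline for Plan is week 4 — holds.

No — it violates: Deploy and Migrate ship together in the same week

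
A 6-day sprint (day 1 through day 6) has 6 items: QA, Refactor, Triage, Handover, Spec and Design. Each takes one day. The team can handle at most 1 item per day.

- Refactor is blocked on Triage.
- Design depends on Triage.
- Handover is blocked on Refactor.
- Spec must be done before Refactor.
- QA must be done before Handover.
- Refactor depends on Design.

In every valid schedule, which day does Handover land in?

day 6

Precedence pushes Handover to at least day 4.
So Handover is pinned to day 6.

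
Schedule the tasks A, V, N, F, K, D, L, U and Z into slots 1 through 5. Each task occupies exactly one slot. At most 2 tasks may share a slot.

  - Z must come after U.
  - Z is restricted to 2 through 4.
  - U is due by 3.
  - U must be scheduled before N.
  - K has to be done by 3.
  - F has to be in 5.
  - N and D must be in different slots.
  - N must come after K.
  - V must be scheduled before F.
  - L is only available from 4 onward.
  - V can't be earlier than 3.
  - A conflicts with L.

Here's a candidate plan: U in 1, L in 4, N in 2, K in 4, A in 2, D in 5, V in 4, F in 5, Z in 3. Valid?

Invalid. K has to be done by 3.

Z is restricted to 2 through 4 — holds.
N must come after K — violated.
V can't be earlier than 3 — holds.
F has to be in 5 — holds.
U is due by 3 — holds.
U must be scheduled before N — holds.
L is only available from 4 onward — holds.
N and D must be in different slots — holds.
K has to be done by 3 — violated.
A conflicts with L — holds.
Z must come after U — holds.
At most 2 tasks may share a slot — violated.
V must be scheduled before F — holds.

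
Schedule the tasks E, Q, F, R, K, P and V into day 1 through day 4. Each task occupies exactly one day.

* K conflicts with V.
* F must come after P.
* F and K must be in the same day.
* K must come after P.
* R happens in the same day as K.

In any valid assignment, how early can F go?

day 2

Precedence pushes F to at least day 2.
F at day 2 is achievable: R=day 2; P=day 1; Q=day 1; V=day 1; K=day 2; E=day 1; F=day 2.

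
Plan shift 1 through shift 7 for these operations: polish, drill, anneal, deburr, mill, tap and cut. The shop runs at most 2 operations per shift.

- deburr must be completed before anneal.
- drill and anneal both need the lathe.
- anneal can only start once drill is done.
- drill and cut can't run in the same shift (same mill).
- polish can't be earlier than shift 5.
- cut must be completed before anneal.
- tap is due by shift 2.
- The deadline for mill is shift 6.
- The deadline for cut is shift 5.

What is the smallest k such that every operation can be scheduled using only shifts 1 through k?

The precedence chain requires at least 2 distinct shifts.
With at most 2 per shift and 7 operations, at least 4 shifts are needed.
polish can't be placed before shift 5, so the schedule must run through at least shift 5.
5 works (last occupied shift: shift 5): for example tap in shift 1, mill in shift 3, anneal in shift 3, polish in shift 5, drill in shift 1, cut in shift 2, deburr in shift 2.

5 shifts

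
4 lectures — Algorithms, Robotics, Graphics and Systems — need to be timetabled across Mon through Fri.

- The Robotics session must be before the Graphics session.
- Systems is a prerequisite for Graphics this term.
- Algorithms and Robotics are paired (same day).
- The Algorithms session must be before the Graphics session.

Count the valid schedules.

Splitting on Algorithms: it can be Mon (10), Tue (9), Wed (7), Thu (4). Listing each branch's schedules as (Robotics, Graphics, Systems):
Algorithms=Mon: (Mon,Tue,Mon) (Mon,Wed,Mon) (Mon,Wed,Tue) (Mon,Thu,Mon) (Mon,Thu,Tue) (Mon,Thu,Wed) (Mon,Fri,Mon) (Mon,Fri,Tue) (Mon,Fri,Wed) (Mon,Fri,Thu) — 10.
Algorithms=Tue: (Tue,Wed,Mon) (Tue,Wed,Tue) (Tue,Thu,Mon) (Tue,Thu,Tue) (Tue,Thu,Wed) (Tue,Fri,Mon) (Tue,Fri,Tue) (Tue,Fri,Wed) (Tue,Fri,Thu) — 9.
Algorithms=Wed: (Wed,Thu,Mon) (Wed,Thu,Tue) (Wed,Thu,Wed) (Wed,Fri,Mon) (Wed,Fri,Tue) (Wed,Fri,Wed) (Wed,Fri,Thu) — 7.
Algorithms=Thu: (Thu,Fri,Mon) (Thu,Fri,Tue) (Thu,Fri,Wed) (Thu,Fri,Thu) — 4.
Summing: 10 + 9 + 7 + 4 = 30.

30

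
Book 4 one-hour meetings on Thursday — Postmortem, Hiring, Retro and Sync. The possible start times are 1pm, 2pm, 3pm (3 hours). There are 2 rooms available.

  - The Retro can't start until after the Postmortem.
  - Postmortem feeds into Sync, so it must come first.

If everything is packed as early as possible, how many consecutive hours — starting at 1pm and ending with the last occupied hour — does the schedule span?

The precedence chain requires at least 2 distinct hours.
With at most 2 per hour and 4 meetings, at least 2 hours are needed.
2 works (last occupied hour: 2pm): for example Postmortem=1pm; Retro=2pm; Sync=2pm; Hiring=1pm.

2 hours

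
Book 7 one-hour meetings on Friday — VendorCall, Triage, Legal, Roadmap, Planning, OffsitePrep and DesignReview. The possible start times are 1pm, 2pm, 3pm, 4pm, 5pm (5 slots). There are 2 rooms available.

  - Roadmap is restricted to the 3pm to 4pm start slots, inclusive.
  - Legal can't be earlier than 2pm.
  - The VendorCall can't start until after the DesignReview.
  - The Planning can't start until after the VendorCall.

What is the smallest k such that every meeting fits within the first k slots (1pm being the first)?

4 slots

The precedence chain requires at least 3 distinct slots.
With at most 2 per slot and 7 meetings, at least 4 slots are needed.
4 works (last occupied slot: 4pm): for example Legal=2pm; VendorCall=2pm; DesignReview=1pm; Roadmap=3pm; OffsitePrep=4pm; Planning=3pm; Triage=1pm.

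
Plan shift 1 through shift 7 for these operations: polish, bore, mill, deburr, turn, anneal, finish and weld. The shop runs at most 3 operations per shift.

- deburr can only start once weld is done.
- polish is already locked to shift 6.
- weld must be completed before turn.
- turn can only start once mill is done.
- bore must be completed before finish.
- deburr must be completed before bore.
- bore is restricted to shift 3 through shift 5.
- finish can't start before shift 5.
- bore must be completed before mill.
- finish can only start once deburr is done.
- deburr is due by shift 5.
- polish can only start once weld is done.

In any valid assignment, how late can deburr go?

Precedence pushes deburr to at least shift 2; deburr's own window allows nothing later than shift 5; downstream work caps deburr at shift 4.
deburr at shift 4 is achievable: weld in shift 1, mill in shift 6, deburr in shift 4, bore in shift 5, finish in shift 6, polish in shift 6, turn in shift 7, anneal in shift 1.

shift 4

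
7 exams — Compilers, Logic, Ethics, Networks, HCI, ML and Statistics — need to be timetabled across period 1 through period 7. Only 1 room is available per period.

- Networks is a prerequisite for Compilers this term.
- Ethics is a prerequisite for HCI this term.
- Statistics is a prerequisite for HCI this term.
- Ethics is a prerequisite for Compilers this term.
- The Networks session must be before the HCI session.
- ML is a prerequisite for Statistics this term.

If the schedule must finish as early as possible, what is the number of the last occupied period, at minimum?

The precedence chain requires at least 3 distinct periods.
With at most 1 per period and 7 exams, at least 7 periods are needed.
7 works (last occupied period: period 7): for example Ethics=period 1; HCI=period 5; ML=period 3; Statistics=period 4; Networks=period 2; Compilers=period 6; Logic=period 7.

period 7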